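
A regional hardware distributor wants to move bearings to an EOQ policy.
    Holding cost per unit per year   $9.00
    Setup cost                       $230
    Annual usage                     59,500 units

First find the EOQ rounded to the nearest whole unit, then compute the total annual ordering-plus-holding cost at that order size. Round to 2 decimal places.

2DS/H = 2·59,500·230/9 = 3,041,111.11
EOQ = √3,041,111.11 ≈ 1,743.88 → Q = 1,744 units
Annual ordering cost = (D/Q)·S = (59,500/1,744) × 230 = $7,846.90
Annual holding cost  = (Q/2)·H = (1,744/2) × 9 = $7,848.00
Total = $7,846.90 + $7,848.00 = $15,694.90

$15,694.90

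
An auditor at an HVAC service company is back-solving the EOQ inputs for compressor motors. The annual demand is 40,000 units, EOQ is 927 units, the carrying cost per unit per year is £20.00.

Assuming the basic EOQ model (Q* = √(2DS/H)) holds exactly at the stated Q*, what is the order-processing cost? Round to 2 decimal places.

EOQ relation: Q² = 2DS/H, so rearrange for the unknown.
S = Q²H / (2D) = 927² × 20 / (2 × 40,000) = 214.8322

£214.83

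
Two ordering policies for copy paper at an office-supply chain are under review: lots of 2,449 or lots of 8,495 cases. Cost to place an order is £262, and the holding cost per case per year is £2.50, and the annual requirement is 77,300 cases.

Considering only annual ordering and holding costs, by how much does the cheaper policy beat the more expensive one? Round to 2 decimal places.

Annual cost at Q: ordering D·S/Q plus holding Q·H/2.
TC(2,449) = (77,300/2,449)×262 + (2,449/2)×2.5 = £11,330.99
TC(8,495) = (77,300/8,495)×262 + (8,495/2)×2.5 = £13,002.81
Lots of 2,449 are cheaper by £1,671.82.

£1,671.82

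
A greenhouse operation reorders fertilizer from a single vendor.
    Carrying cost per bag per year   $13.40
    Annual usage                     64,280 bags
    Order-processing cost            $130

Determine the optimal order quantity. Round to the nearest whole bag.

1,117 bags

EOQ = √(2DS/H) = √(2 × 64,280 × 130 / 13.4)
    = √(1,247,223.88) ≈ 1,116.79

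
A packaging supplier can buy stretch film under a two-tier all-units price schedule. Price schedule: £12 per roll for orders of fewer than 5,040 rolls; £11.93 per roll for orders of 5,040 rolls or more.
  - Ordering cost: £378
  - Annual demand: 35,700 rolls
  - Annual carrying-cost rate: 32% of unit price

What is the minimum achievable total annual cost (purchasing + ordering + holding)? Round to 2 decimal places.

H₁ = 32%×£12 = £3.8400;  H₂ = 32%×£11.93 = £3.8176
EOQ₁ = √(2×35,700×378/3.8400) = 2,651.12  (< 5,040, feasible at tier 1)
EOQ₂ = √(2×35,700×378/3.8176) = 2,658.89  (< 5,040 → use Q = 5,040 at tier-2 price)
TC(tier 1 (EOQ₁), Q≈2,651.1) = £438,580.30
TC(tier 2, Q≈5,040.0) = £438,198.85
Minimum at tier 2: £438,198.85

£438,198.85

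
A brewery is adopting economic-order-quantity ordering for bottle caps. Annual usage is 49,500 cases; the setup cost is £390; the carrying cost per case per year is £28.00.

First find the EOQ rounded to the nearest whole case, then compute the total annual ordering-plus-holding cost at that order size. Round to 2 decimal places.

£32,879.78

2DS/H = 2·49,500·390/28 = 1,378,928.57
EOQ = √1,378,928.57 ≈ 1,174.28 → Q = 1,174 cases
Orders/yr = 49,500/1,174 = 42.164; ordering cost = 42.164 × £390 = £16,443.78
Average inventory = 1,174/2 = 587; holding cost = 587 × £28 = £16,436.00
Total = £16,443.78 + £16,436.00 = £32,879.78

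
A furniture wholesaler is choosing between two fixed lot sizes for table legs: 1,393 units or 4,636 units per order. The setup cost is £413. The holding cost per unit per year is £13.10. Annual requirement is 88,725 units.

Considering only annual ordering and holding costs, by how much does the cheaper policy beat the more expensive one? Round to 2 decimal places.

Annual cost at Q: ordering D·S/Q plus holding Q·H/2.
TC(1,393) = (88,725/1,393)×413 + (1,393/2)×13.1 = £35,429.55
TC(4,636) = (88,725/4,636)×413 + (4,636/2)×13.1 = £38,269.90
|ΔTC| = |£35,429.55 − £38,269.90| = £2,840.35

£2,840.35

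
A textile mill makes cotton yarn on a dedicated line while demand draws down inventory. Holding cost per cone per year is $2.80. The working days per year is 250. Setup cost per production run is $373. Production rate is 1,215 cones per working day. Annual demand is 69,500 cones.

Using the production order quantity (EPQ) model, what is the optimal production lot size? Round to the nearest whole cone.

d = 69,500/250 = 278.0000 cones/day;  effective holding cost H(1 − d/p) = 2.8·(1 − 278.0000/1215) = 2.15934
Q* = √(2DS / H_eff) = √(2·69,500·373 / 2.15934) ≈ 4,900.06

4,900 cones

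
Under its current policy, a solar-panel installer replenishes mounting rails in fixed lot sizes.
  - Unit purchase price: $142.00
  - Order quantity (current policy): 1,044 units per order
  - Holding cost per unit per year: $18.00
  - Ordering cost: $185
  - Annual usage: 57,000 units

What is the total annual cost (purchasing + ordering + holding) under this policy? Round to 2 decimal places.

$8,113,496.57

Ordering: D/Q × S = 57,000/1,044 × $185 = $10,100.57
Holding:  Q/2 × H = 1,044/2 × $18 = $9,396.00
Purchase cost = D·C = 57,000 × 142 = $8,094,000.00
Total = $10,100.57 + $9,396.00 + $8,094,000.00 = $8,113,496.57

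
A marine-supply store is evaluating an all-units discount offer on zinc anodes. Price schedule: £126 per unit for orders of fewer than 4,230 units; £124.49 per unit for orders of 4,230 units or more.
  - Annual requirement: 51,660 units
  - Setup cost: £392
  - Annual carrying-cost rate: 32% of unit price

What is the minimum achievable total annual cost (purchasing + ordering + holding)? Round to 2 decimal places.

£6,520,195.64

H₁ = 32%×£126 = £40.3200;  H₂ = 32%×£124.49 = £39.8368
EOQ₁ = √(2×51,660×392/40.3200) = 1,002.25  (< 4,230, feasible at tier 1)
EOQ₂ = √(2×51,660×392/39.8368) = 1,008.31  (< 4,230 → use Q = 4,230 at tier-2 price)
TC(tier 1 (EOQ₁), Q≈1,002.2) = £6,549,570.62
TC(tier 2, Q≈4,230.0) = £6,520,195.64
Minimum at tier 2: £6,520,195.64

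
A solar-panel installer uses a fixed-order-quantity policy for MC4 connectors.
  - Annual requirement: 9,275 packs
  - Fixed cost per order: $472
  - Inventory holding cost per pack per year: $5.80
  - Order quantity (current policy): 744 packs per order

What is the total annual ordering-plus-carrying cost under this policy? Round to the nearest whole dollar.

Ordering: D/Q × S = 9,275/744 × $472 = $5,884.14
Holding:  Q/2 × H = 744/2 × $5.8 = $2,157.60
Total = $5,884.14 + $2,157.60 = $8,041.74

$8,042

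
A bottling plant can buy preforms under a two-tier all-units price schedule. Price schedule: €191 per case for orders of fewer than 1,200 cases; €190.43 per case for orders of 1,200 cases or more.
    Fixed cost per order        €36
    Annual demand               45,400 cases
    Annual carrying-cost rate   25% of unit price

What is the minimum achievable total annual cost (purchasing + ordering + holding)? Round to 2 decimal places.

€8,675,448.50

H₁ = 25%×€191 = €47.7500;  H₂ = 25%×€190.43 = €47.6075
EOQ₁ = √(2×45,400×36/47.7500) = 261.64  (< 1,200, feasible at tier 1)
EOQ₂ = √(2×45,400×36/47.6075) = 262.03  (< 1,200 → use Q = 1,200 at tier-2 price)
TC(tier 1 (EOQ₁), Q≈261.6) = €8,683,893.41
TC(tier 2, Q≈1,200.0) = €8,675,448.50
Minimum at tier 2: €8,675,448.50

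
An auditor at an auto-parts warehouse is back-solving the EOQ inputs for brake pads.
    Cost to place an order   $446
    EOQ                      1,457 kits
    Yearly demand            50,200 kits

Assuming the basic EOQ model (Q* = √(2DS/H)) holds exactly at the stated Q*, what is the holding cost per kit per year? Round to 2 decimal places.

$21.09

Since Q* = (2DS/H)^½, squaring gives Q*²·H = 2DS.
H = 2DS / Q² = 2 × 50,200 × 446 / 1,457² = 21.0935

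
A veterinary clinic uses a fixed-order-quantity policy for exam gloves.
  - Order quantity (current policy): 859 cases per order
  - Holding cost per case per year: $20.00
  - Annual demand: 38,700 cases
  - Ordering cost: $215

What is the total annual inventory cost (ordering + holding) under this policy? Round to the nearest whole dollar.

$18,276

Annual ordering cost = (D/Q)·S = (38,700/859) × 215 = $9,686.26
Annual holding cost  = (Q/2)·H = (859/2) × 20 = $8,590.00
Total = $9,686.26 + $8,590.00 = $18,276.26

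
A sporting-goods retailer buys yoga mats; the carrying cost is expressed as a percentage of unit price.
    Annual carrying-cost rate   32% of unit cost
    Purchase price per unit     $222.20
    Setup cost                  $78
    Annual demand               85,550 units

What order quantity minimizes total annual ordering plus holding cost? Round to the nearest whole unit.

433 units

Carrying cost H = $222.2 × 32% = $71.1040/unit/yr
EOQ = √(2DS/H) = √(2 × 85,550 × 78 / 71.104)
    = √(187,694.08) ≈ 433.24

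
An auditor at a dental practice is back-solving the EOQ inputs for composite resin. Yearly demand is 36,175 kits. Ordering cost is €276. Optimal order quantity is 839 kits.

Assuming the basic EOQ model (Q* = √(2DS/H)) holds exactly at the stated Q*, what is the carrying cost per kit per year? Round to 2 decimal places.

Since Q* = (2DS/H)^½, squaring gives Q*²·H = 2DS.
H = 2DS / Q² = 2 × 36,175 × 276 / 839² = 28.3677

€28.37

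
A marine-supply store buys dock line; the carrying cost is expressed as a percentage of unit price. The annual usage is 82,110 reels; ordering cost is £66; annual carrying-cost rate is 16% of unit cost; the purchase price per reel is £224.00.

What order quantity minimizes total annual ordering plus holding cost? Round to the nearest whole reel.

550 reels

Carrying cost H = £224 × 16% = £35.8400/reel/yr
2DS/H = 2·82,110·66/35.84 = 302,414.06
EOQ = √302,414.06 ≈ 549.92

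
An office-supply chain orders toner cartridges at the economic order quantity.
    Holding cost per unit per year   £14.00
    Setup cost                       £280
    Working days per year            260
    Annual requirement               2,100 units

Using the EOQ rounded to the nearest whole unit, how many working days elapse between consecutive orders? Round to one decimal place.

35.9 days

Optimal lot size Q* = (2 × 2,100 × £280 / £14)^½ ≈ 289.83 → Q = 290 units
T = Q/D × 260 days = 290/2,100 × 260 = 35.905 days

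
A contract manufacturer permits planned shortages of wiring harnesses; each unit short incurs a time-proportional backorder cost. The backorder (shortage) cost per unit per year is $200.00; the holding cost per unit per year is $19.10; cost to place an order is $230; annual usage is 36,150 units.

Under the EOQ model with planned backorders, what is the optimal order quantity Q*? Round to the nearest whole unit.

977 units

Q* = √(2DS/H) · √((H + b)/b)
   = √(2 × 36,150 × 230 / 19.1) · √((19.1 + 200) / 200)
   = 933.075 × 1.0467 ≈ 976.61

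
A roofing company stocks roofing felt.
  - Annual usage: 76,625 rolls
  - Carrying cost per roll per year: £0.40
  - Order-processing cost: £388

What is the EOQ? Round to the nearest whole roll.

12,192 rolls

EOQ = √(2DS/H) = √(2 × 76,625 × 388 / 0.4)
    = √(148,652,500.00) ≈ 12,192.31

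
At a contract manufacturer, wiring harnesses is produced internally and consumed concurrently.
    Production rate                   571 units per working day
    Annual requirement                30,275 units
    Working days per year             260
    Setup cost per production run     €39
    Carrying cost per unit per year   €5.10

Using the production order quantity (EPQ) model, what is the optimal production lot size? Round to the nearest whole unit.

763 units

d = 30,275/260 = 116.4423 units/day;  effective holding cost H(1 − d/p) = 5.1·(1 − 116.4423/571) = 4.05997
Q* = √(2DS / H_eff) = √(2·30,275·39 / 4.05997) ≈ 762.65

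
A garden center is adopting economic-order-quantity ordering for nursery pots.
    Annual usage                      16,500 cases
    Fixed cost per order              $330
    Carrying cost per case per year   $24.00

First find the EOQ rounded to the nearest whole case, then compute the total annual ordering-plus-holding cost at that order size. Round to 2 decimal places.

$16,166.64

2DS/H = 2·16,500·330/24 = 453,750.00
EOQ = √453,750.00 ≈ 673.61 → Q = 674 cases
Ordering: D/Q × S = 16,500/674 × $330 = $8,078.64
Holding:  Q/2 × H = 674/2 × $24 = $8,088.00
Total = $8,078.64 + $8,088.00 = $16,166.64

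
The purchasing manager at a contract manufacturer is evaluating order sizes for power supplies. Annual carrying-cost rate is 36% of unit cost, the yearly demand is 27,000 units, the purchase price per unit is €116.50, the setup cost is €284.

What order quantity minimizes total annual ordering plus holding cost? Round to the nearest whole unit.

605 units

Holding cost per unit per year: H = 36% × €116.5 = €41.9400
Optimal lot size Q* = (2 × 27,000 × €284 / €41.94)^½ ≈ 604.70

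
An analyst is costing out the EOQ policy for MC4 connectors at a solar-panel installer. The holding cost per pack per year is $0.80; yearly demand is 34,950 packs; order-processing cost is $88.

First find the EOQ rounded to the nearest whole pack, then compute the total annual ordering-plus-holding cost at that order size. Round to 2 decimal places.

Optimal lot size Q* = (2 × 34,950 × $88 / $0.8)^½ ≈ 2,772.90 → Q = 2,773 packs
Orders/yr = 34,950/2,773 = 12.604; ordering cost = 12.604 × $88 = $1,109.12
Average inventory = 2,773/2 = 1386.5; holding cost = 1386.5 × $0.8 = $1,109.20
Total = $1,109.12 + $1,109.20 = $2,218.32

$2,218.32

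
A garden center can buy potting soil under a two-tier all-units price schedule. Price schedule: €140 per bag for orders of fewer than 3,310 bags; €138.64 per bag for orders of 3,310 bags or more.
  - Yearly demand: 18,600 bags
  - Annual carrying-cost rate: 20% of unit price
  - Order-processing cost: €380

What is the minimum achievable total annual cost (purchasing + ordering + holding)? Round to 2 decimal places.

H₁ = 20%×€140 = €28.0000;  H₂ = 20%×€138.64 = €27.7280
EOQ₁ = √(2×18,600×380/28.0000) = 710.53  (< 3,310, feasible at tier 1)
EOQ₂ = √(2×18,600×380/27.7280) = 714.01  (< 3,310 → use Q = 3,310 at tier-2 price)
TC(tier 1 (EOQ₁), Q≈710.5) = €2,623,894.92
TC(tier 2, Q≈3,310.0) = €2,626,729.19
Minimum at tier 1 (EOQ₁): €2,623,894.92

€2,623,894.92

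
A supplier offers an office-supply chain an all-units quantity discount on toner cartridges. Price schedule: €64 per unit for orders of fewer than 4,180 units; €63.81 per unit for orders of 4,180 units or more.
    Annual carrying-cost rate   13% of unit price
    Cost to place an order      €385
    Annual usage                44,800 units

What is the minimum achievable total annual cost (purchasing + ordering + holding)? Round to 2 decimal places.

€2,880,151.49

H₁ = 13%×€64 = €8.3200;  H₂ = 13%×€63.81 = €8.2953
EOQ₁ = √(2×44,800×385/8.3200) = 2,036.21  (< 4,180, feasible at tier 1)
EOQ₂ = √(2×44,800×385/8.2953) = 2,039.24  (< 4,180 → use Q = 4,180 at tier-2 price)
TC(tier 1 (EOQ₁), Q≈2,036.2) = €2,884,141.27
TC(tier 2, Q≈4,180.0) = €2,880,151.49
Minimum at tier 2: €2,880,151.49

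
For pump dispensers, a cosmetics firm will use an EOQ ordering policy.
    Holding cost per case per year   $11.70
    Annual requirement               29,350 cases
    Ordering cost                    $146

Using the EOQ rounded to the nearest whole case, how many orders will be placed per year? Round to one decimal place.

34.3 orders per year

Optimal lot size Q* = (2 × 29,350 × $146 / $11.7)^½ ≈ 855.86 → Q = 856
N = D/Q = 29,350/856 ≈ 34.287 orders/yr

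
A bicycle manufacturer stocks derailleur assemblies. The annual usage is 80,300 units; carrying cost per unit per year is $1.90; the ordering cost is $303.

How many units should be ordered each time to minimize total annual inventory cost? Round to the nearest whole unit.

Optimal lot size Q* = (2 × 80,300 × $303 / $1.9)^½ ≈ 5,060.78

5,061 units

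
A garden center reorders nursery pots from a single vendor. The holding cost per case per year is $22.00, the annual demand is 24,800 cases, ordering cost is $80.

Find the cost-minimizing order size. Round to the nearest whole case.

Optimal lot size Q* = (2 × 24,800 × $80 / $22)^½ ≈ 424.69

425 cases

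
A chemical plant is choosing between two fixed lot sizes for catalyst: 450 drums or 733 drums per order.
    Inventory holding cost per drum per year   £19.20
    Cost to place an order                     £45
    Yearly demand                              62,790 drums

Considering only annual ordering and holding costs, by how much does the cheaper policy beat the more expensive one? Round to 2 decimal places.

£292.57

TC(Q) = (D/Q)S + (Q/2)H
TC(450) = (62,790/450)×45 + (450/2)×19.2 = £10,599.00
TC(733) = (62,790/733)×45 + (733/2)×19.2 = £10,891.57
Lots of 450 are cheaper by £292.57.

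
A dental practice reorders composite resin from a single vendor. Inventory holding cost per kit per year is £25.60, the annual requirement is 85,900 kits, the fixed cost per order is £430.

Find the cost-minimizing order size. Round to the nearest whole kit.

1,699 kits

Optimal lot size Q* = (2 × 85,900 × £430 / £25.6)^½ ≈ 1,698.74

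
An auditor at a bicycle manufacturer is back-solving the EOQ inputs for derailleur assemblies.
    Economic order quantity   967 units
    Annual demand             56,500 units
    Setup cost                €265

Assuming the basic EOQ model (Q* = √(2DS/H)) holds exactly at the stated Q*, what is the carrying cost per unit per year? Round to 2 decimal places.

EOQ relation: Q² = 2DS/H, so rearrange for the unknown.
H = 2DS / Q² = 2 × 56,500 × 265 / 967² = 32.0237

€32.02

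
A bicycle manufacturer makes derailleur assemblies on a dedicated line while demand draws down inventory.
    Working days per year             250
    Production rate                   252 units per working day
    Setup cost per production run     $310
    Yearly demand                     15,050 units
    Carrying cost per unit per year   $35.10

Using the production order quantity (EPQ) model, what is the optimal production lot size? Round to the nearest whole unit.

d = 15,050/250 = 60.2000 units/day;  effective holding cost H(1 − d/p) = 35.1·(1 − 60.2000/252) = 26.71500
Q* = √(2DS / H_eff) = √(2·15,050·310 / 26.71500) ≈ 591.00

591 units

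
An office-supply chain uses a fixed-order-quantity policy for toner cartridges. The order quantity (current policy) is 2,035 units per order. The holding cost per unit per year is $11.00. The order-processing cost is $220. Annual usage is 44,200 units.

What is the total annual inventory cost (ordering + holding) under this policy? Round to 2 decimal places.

Ordering: D/Q × S = 44,200/2,035 × $220 = $4,778.38
Holding:  Q/2 × H = 2,035/2 × $11 = $11,192.50
Total = $4,778.38 + $11,192.50 = $15,970.88

$15,970.88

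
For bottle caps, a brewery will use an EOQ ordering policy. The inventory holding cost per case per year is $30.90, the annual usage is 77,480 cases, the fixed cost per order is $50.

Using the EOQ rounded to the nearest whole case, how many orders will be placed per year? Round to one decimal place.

154.7 orders per year

Optimal lot size Q* = (2 × 77,480 × $50 / $30.9)^½ ≈ 500.74 → Q = 501
Orders per year = D/Q = 77,480 / 501 = 154.651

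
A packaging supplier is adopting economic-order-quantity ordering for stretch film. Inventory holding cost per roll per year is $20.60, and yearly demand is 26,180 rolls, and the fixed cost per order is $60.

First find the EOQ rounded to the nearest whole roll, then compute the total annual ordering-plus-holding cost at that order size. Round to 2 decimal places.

Q* = √(2·D·S / H) = √(2·26,180·60 / 20.6) = √152,504.9 ≈ 390.52 → Q = 391 rolls
Ordering: D/Q × S = 26,180/391 × $60 = $4,017.39
Holding:  Q/2 × H = 391/2 × $20.6 = $4,027.30
Total = $4,017.39 + $4,027.30 = $8,044.69

$8,044.69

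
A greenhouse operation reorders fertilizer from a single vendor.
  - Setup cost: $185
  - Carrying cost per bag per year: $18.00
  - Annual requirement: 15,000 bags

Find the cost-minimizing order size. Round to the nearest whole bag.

Optimal lot size Q* = (2 × 15,000 × $185 / $18)^½ ≈ 555.28

555 bags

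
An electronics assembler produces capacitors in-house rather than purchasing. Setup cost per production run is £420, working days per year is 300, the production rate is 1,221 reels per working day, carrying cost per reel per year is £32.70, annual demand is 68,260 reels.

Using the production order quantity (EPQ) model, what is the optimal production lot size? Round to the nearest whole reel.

1,468 reels

d = 68,260/300 = 227.5333 reels/day;  effective holding cost H(1 − d/p) = 32.7·(1 − 227.5333/1221) = 26.60636
Q* = √(2DS / H_eff) = √(2·68,260·420 / 26.60636) ≈ 1,468.01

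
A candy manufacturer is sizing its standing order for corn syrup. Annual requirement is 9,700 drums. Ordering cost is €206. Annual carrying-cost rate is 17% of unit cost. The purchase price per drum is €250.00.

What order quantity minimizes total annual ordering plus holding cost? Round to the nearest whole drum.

Holding cost per drum per year: H = 17% × €250 = €42.5000
2DS/H = 2·9,700·206/42.5 = 94,032.94
EOQ = √94,032.94 ≈ 306.65

307 drums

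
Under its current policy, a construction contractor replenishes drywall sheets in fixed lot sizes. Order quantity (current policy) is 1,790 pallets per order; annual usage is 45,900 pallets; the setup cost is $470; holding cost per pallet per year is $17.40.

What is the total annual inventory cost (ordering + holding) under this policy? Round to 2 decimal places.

Ordering: D/Q × S = 45,900/1,790 × $470 = $12,051.96
Holding:  Q/2 × H = 1,790/2 × $17.4 = $15,573.00
Total = $12,051.96 + $15,573.00 = $27,624.96

$27,624.96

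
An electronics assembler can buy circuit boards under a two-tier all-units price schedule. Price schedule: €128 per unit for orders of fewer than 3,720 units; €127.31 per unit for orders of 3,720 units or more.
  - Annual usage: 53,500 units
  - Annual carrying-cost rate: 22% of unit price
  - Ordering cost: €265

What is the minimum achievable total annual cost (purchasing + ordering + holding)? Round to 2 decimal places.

H₁ = 22%×€128 = €28.1600;  H₂ = 22%×€127.31 = €28.0082
EOQ₁ = √(2×53,500×265/28.1600) = 1,003.46  (< 3,720, feasible at tier 1)
EOQ₂ = √(2×53,500×265/28.0082) = 1,006.17  (< 3,720 → use Q = 3,720 at tier-2 price)
TC(tier 1 (EOQ₁), Q≈1,003.5) = €6,876,257.33
TC(tier 2, Q≈3,720.0) = €6,866,991.41
Minimum at tier 2: €6,866,991.41

€6,866,991.41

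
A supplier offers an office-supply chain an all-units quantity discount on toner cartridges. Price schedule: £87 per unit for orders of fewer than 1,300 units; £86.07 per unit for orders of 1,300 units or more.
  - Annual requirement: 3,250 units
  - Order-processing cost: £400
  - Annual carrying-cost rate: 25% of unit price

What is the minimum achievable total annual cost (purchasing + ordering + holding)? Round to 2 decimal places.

H₁ = 25%×£87 = £21.7500;  H₂ = 25%×£86.07 = £21.5175
EOQ₁ = √(2×3,250×400/21.7500) = 345.75  (< 1,300, feasible at tier 1)
EOQ₂ = √(2×3,250×400/21.5175) = 347.61  (< 1,300 → use Q = 1,300 at tier-2 price)
TC(tier 1 (EOQ₁), Q≈345.7) = £290,269.97
TC(tier 2, Q≈1,300.0) = £294,713.88
Minimum at tier 1 (EOQ₁): £290,269.97

£290,269.97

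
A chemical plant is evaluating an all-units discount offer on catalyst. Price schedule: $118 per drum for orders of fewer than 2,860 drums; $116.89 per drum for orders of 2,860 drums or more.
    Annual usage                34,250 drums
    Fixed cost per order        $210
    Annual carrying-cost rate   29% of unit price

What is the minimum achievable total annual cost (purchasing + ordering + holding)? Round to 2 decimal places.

$4,054,471.64

H₁ = 29%×$118 = $34.2200;  H₂ = 29%×$116.89 = $33.8981
EOQ₁ = √(2×34,250×210/34.2200) = 648.36  (< 2,860, feasible at tier 1)
EOQ₂ = √(2×34,250×210/33.8981) = 651.43  (< 2,860 → use Q = 2,860 at tier-2 price)
TC(tier 1 (EOQ₁), Q≈648.4) = $4,063,686.81
TC(tier 2, Q≈2,860.0) = $4,054,471.64
Minimum at tier 2: $4,054,471.64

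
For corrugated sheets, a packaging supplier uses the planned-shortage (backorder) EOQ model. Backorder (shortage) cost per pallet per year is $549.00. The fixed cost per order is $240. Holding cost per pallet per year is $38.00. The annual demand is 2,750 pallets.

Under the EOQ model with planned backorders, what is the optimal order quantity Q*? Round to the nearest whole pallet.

Basic EOQ = √(2·2,750·240/38) = 186.378
Backorder adjustment √((H+b)/b) = √((38+549)/549) = 1.0340
Q* = 186.378 × 1.0340 ≈ 192.72

193 pallets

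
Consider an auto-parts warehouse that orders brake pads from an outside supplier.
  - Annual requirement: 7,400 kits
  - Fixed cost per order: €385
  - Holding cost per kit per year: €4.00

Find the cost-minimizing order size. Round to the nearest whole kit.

1,194 kits

2DS/H = 2·7,400·385/4 = 1,424,500.00
EOQ = √1,424,500.00 ≈ 1,193.52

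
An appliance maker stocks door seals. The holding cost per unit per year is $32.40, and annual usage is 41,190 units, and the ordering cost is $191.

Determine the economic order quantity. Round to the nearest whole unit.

697 units

Q* = √(2·D·S / H) = √(2·41,190·191 / 32.4) = √485,635.2 ≈ 696.88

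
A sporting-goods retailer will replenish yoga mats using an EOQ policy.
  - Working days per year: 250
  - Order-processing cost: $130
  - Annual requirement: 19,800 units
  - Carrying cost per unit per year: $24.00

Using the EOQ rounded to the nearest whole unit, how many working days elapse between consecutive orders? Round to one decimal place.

5.8 days

Q* = √(2·D·S / H) = √(2·19,800·130 / 24) = √214,500.0 ≈ 463.14 → Q = 463 units
Days between orders = 250 / (D/Q) = 250 / 42.765 ≈ 5.846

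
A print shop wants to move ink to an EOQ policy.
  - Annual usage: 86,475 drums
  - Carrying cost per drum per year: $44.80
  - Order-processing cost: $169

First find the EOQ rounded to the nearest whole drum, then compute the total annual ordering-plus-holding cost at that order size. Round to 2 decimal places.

$36,186.17

2DS/H = 2·86,475·169/44.8 = 652,422.99
EOQ = √652,422.99 ≈ 807.73 → Q = 808 drums
Annual ordering cost = (D/Q)·S = (86,475/808) × 169 = $18,086.97
Annual holding cost  = (Q/2)·H = (808/2) × 44.8 = $18,099.20
Total = $18,086.97 + $18,099.20 = $36,186.17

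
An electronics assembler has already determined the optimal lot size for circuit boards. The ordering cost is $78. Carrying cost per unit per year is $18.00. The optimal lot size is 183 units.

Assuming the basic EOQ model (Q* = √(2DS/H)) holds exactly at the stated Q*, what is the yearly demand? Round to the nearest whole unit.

3,864 units per year

Since Q* = (2DS/H)^½, squaring gives Q*²·H = 2DS.
D = Q²H / (2S) = 183² × 18 / (2 × 78) = 3,864.12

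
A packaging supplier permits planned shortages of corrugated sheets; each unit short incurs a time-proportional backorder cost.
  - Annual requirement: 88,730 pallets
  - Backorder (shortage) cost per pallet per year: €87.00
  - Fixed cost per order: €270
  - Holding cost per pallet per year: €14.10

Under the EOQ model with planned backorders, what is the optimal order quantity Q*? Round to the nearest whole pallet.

Q* = √(2DS/H) · √((H + b)/b)
   = √(2 × 88,730 × 270 / 14.1) · √((14.1 + 87) / 87)
   = 1,843.413 × 1.0780 ≈ 1,987.19

1,987 pallets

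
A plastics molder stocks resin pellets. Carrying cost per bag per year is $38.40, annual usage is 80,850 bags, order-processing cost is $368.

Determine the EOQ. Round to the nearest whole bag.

Optimal lot size Q* = (2 × 80,850 × $368 / $38.4)^½ ≈ 1,244.84

1,245 bags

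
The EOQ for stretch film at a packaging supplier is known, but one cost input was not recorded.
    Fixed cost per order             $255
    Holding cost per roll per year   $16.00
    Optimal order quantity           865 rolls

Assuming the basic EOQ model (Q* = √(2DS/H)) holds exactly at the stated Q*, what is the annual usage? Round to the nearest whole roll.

23,474 rolls per year

From Q* = √(2DS/H) ⇒ Q*² = 2DS/H.
D = Q²H / (2S) = 865² × 16 / (2 × 255) = 23,473.73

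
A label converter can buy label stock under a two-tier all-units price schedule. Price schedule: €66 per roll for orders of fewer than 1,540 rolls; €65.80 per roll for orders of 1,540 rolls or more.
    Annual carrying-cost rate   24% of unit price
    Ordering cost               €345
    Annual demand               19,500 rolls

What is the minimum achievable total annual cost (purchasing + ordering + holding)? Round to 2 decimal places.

H₁ = 24%×€66 = €15.8400;  H₂ = 24%×€65.80 = €15.7920
EOQ₁ = √(2×19,500×345/15.8400) = 921.65  (< 1,540, feasible at tier 1)
EOQ₂ = √(2×19,500×345/15.7920) = 923.05  (< 1,540 → use Q = 1,540 at tier-2 price)
TC(tier 1 (EOQ₁), Q≈921.6) = €1,301,598.88
TC(tier 2, Q≈1,540.0) = €1,299,628.35
Minimum at tier 2: €1,299,628.35

€1,299,628.35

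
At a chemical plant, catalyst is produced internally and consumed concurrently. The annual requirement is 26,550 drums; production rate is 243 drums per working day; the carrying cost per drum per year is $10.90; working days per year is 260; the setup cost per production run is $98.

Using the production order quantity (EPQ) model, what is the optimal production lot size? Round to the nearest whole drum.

Daily demand d = 26,550/260 = 102.115; p = 243; 1 − d/p = 0.57977
EPQ = √(2DS / (H(1 − d/p)))
    = √(2 × 26,550 × 98 / (10.9 × 0.57977)) ≈ 907.44

907 drums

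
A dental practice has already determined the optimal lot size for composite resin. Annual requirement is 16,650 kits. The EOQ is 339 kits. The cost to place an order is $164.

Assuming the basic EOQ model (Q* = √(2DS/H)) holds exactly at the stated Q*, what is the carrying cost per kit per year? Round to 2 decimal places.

Since Q* = (2DS/H)^½, squaring gives Q*²·H = 2DS.
H = 2DS / Q² = 2 × 16,650 × 164 / 339² = 47.5213

$47.52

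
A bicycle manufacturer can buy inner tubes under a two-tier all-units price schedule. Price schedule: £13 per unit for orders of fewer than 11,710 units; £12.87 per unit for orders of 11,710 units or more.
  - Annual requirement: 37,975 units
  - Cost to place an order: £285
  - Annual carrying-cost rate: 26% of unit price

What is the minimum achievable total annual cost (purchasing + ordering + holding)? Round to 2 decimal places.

£502,228.52

H₁ = 26%×£13 = £3.3800;  H₂ = 26%×£12.87 = £3.3462
EOQ₁ = √(2×37,975×285/3.3800) = 2,530.63  (< 11,710, feasible at tier 1)
EOQ₂ = √(2×37,975×285/3.3462) = 2,543.37  (< 11,710 → use Q = 11,710 at tier-2 price)
TC(tier 1 (EOQ₁), Q≈2,530.6) = £502,228.52
TC(tier 2, Q≈11,710.0) = £509,254.49
Minimum at tier 1 (EOQ₁): £502,228.52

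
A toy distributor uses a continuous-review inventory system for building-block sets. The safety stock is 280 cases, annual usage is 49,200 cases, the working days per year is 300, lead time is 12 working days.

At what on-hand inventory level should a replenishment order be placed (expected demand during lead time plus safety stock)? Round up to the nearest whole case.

Daily demand d = 49,200 / 300 = 164.000 cases/day
Demand during lead time = 164.000 × 12 = 1,968.00
Reorder point = 1,968.00 + 280 = 2,248.00 → round up

2,248 cases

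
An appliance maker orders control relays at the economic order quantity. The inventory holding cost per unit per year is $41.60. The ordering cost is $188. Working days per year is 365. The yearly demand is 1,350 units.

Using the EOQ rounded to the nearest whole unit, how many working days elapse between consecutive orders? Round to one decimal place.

EOQ = √(2DS/H) = √(2 × 1,350 × 188 / 41.6)
    = √(12,201.92) ≈ 110.46 → Q = 110 units
T = Q/D × 365 days = 110/1,350 × 365 = 29.741 days

29.7 days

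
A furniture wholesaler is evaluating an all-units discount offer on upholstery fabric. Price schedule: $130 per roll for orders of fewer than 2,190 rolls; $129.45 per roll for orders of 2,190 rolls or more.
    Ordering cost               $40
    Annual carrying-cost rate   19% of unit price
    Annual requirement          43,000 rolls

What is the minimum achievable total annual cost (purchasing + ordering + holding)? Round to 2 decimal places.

$5,594,067.46

H₁ = 19%×$130 = $24.7000;  H₂ = 19%×$129.45 = $24.5955
EOQ₁ = √(2×43,000×40/24.7000) = 373.19  (< 2,190, feasible at tier 1)
EOQ₂ = √(2×43,000×40/24.5955) = 373.98  (< 2,190 → use Q = 2,190 at tier-2 price)
TC(tier 1 (EOQ₁), Q≈373.2) = $5,599,217.81
TC(tier 2, Q≈2,190.0) = $5,594,067.46
Minimum at tier 2: $5,594,067.46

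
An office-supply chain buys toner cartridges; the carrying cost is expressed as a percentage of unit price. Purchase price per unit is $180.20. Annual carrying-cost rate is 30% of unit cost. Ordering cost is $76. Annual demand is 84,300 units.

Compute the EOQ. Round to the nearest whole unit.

Holding cost per unit per year: H = 30% × $180.2 = $54.0600
Q* = √(2·D·S / H) = √(2·84,300·76 / 54.06) = √237,025.5 ≈ 486.85

487 units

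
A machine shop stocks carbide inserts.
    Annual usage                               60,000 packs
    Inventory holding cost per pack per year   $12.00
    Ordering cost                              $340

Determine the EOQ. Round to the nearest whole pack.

2DS/H = 2·60,000·340/12 = 3,400,000.00
EOQ = √3,400,000.00 ≈ 1,843.91

1,844 packs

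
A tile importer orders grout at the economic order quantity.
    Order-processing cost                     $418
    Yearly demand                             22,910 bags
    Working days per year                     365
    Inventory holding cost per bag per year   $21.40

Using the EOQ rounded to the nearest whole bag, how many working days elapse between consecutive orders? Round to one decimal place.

15.1 days

2DS/H = 2·22,910·418/21.4 = 894,988.79
EOQ = √894,988.79 ≈ 946.04 → Q = 946 bags
T = Q/D × 365 days = 946/22,910 × 365 = 15.072 days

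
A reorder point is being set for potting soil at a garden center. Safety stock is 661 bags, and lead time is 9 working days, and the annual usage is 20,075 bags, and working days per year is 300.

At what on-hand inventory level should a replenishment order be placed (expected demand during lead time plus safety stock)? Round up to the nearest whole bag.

1,264 bags

Daily demand d = 20,075 / 300 = 66.917 bags/day
Demand during lead time = 66.917 × 9 = 602.25
Reorder point = 602.25 + 661 = 1,263.25 → round up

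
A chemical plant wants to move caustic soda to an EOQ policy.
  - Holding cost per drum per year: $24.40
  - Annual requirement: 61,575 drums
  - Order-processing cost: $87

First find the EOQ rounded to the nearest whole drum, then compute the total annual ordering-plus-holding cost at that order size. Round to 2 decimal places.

$16,168.58

EOQ = √(2DS/H) = √(2 × 61,575 × 87 / 24.4)
    = √(439,100.41) ≈ 662.65 → Q = 663 drums
Ordering: D/Q × S = 61,575/663 × $87 = $8,079.98
Holding:  Q/2 × H = 663/2 × $24.4 = $8,088.60
Total = $8,079.98 + $8,088.60 = $16,168.58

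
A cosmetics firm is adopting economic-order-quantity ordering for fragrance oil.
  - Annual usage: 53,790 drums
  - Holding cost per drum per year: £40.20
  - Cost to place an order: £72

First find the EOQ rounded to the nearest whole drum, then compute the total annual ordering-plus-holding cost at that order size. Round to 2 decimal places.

£17,645.95

2DS/H = 2·53,790·72/40.2 = 192,680.60
EOQ = √192,680.60 ≈ 438.95 → Q = 439 drums
Annual ordering cost = (D/Q)·S = (53,790/439) × 72 = £8,822.05
Annual holding cost  = (Q/2)·H = (439/2) × 40.2 = £8,823.90
Total = £8,822.05 + £8,823.90 = £17,645.95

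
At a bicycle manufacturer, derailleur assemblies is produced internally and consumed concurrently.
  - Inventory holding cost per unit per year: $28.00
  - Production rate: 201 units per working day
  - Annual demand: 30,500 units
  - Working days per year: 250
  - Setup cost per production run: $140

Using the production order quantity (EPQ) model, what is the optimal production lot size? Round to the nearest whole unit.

881 units

d = 30,500/250 = 122.0000 units/day;  effective holding cost H(1 − d/p) = 28·(1 − 122.0000/201) = 11.00498
Q* = √(2DS / H_eff) = √(2·30,500·140 / 11.00498) ≈ 880.92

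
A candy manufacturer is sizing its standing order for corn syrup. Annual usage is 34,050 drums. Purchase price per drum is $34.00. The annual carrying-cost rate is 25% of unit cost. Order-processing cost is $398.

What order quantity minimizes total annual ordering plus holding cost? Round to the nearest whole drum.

H = i·C = 0.25 × $34 = $8.5000 per drum-year
Optimal lot size Q* = (2 × 34,050 × $398 / $8.5)^½ ≈ 1,785.69

1,786 drums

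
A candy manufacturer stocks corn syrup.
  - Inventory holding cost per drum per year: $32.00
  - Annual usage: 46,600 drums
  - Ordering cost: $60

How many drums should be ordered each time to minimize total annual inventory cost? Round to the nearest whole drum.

418 drums

Q* = √(2·D·S / H) = √(2·46,600·60 / 32) = √174,750.0 ≈ 418.03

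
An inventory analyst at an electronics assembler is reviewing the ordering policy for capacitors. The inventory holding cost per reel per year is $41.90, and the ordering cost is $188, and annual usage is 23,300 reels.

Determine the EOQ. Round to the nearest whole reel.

457 reels

Q* = √(2·D·S / H) = √(2·23,300·188 / 41.9) = √209,088.3 ≈ 457.26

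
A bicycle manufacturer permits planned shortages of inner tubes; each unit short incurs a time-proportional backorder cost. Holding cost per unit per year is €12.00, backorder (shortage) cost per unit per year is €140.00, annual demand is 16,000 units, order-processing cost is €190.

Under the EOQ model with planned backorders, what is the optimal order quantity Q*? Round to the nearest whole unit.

742 units

Q* = √(2DS/H) · √((H + b)/b)
   = √(2 × 16,000 × 190 / 12) · √((12 + 140) / 140)
   = 711.805 × 1.0420 ≈ 741.68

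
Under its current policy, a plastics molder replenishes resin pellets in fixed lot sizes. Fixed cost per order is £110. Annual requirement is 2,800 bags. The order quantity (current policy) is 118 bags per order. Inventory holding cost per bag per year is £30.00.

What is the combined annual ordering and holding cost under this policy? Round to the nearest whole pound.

£4,380

Ordering: D/Q × S = 2,800/118 × £110 = £2,610.17
Holding:  Q/2 × H = 118/2 × £30 = £1,770.00
Total = £2,610.17 + £1,770.00 = £4,380.17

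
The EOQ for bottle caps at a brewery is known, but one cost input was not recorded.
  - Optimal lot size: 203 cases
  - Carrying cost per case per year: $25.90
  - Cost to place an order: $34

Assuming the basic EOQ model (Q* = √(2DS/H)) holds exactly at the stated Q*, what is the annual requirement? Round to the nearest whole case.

From Q* = √(2DS/H) ⇒ Q*² = 2DS/H.
D = Q²H / (2S) = 203² × 25.9 / (2 × 34) = 15,695.78

15,696 cases per year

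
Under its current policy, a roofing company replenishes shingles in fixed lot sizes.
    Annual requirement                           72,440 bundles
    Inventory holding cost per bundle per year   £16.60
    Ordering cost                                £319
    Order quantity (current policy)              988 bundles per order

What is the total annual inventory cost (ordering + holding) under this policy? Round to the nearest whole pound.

£31,589

Orders/yr = 72,440/988 = 73.320; ordering cost = 73.320 × £319 = £23,389.03
Average inventory = 988/2 = 494; holding cost = 494 × £16.6 = £8,200.40
Total = £23,389.03 + £8,200.40 = £31,589.43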